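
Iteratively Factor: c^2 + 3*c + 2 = (c + 1)*(c + 2)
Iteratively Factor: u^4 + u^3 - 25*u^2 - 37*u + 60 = (u + 4)*(u^3 - 3*u^2 - 13*u + 15) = (u - 1)*(u + 4)*(u^2 - 2*u - 15) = (u - 1)*(u + 3)*(u + 4)*(u - 5)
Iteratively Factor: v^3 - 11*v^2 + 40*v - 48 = (v - 3)*(v^2 - 8*v + 16) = (v - 4)*(v - 3)*(v - 4)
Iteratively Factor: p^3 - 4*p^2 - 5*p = (p)*(p^2 - 4*p - 5) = p*(p + 1)*(p - 5)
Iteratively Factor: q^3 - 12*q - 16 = (q + 2)*(q^2 - 2*q - 8) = (q + 2)^2*(q - 4)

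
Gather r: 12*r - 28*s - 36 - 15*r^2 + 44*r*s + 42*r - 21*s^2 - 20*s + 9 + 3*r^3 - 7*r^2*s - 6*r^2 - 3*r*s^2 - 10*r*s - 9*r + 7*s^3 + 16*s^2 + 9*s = 3*r^3 + r^2*(-7*s - 21) + r*(-3*s^2 + 34*s + 45) + 7*s^3 - 5*s^2 - 39*s - 27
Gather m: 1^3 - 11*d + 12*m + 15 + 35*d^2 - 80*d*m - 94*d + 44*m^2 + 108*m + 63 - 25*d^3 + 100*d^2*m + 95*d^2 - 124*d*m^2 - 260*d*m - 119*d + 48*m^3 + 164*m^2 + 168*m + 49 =-25*d^3 + 130*d^2 - 224*d + 48*m^3 + m^2*(208 - 124*d) + m*(100*d^2 - 340*d + 288) + 128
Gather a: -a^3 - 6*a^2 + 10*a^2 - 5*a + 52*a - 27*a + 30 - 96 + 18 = -a^3 + 4*a^2 + 20*a - 48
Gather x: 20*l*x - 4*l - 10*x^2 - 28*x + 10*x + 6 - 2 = -4*l - 10*x^2 + x*(20*l - 18) + 4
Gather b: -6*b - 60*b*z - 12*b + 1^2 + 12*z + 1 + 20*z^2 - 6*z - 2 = b*(-60*z - 18) + 20*z^2 + 6*z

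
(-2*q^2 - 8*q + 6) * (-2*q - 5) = 4*q^3 + 26*q^2 + 28*q - 30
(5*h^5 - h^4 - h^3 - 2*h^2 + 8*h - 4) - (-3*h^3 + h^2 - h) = 5*h^5 - h^4 + 2*h^3 - 3*h^2 + 9*h - 4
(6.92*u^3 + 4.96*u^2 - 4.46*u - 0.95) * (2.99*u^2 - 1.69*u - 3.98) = 20.6908*u^5 + 3.1356*u^4 - 49.2594*u^3 - 15.0439*u^2 + 19.3563*u + 3.781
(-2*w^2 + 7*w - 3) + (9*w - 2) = -2*w^2 + 16*w - 5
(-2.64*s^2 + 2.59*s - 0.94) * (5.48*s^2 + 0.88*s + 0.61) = -14.4672*s^4 + 11.87*s^3 - 4.4824*s^2 + 0.7527*s - 0.5734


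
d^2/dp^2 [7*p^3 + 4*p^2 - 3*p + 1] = 42*p + 8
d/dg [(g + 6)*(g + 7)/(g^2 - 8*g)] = 21*(-g^2 - 4*g + 16)/(g^2*(g^2 - 16*g + 64))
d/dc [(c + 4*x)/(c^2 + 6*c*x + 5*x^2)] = (c^2 + 6*c*x + 5*x^2 - 2*(c + 3*x)*(c + 4*x))/(c^2 + 6*c*x + 5*x^2)^2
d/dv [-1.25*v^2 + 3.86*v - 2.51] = 3.86 - 2.5*v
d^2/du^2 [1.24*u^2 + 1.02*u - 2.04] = 2.48000000000000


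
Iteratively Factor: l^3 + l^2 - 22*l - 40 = (l + 4)*(l^2 - 3*l - 10) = (l + 2)*(l + 4)*(l - 5)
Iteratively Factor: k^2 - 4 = (k - 2)*(k + 2)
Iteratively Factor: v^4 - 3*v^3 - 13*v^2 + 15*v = (v + 3)*(v^3 - 6*v^2 + 5*v) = v*(v + 3)*(v^2 - 6*v + 5) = v*(v - 1)*(v + 3)*(v - 5)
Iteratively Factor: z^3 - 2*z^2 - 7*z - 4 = (z + 1)*(z^2 - 3*z - 4) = (z + 1)^2*(z - 4)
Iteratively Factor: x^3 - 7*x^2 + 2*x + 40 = (x - 4)*(x^2 - 3*x - 10) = (x - 5)*(x - 4)*(x + 2)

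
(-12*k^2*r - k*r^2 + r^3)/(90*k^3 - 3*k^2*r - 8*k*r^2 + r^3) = r*(-4*k + r)/(30*k^2 - 11*k*r + r^2)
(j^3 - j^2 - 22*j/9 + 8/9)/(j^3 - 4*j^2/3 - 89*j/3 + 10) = (j^2 - 2*j/3 - 8/3)/(j^2 - j - 30)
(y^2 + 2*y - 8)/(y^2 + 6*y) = (y^2 + 2*y - 8)/(y*(y + 6))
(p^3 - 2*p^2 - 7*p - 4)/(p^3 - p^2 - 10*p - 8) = (p + 1)/(p + 2)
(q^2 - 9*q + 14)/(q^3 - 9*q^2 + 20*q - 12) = (q - 7)/(q^2 - 7*q + 6)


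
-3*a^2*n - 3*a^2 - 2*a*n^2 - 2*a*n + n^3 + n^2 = (-3*a + n)*(a + n)*(n + 1)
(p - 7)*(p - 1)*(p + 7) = p^3 - p^2 - 49*p + 49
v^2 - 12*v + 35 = (v - 7)*(v - 5)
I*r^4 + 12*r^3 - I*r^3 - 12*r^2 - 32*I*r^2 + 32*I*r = r*(r - 8*I)*(r - 4*I)*(I*r - I)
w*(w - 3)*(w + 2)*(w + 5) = w^4 + 4*w^3 - 11*w^2 - 30*w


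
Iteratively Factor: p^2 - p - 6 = (p - 3)*(p + 2)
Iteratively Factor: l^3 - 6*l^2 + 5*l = (l - 5)*(l^2 - l) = l*(l - 5)*(l - 1)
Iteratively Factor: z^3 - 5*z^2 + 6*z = (z)*(z^2 - 5*z + 6) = z*(z - 3)*(z - 2)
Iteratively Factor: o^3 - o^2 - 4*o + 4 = (o - 1)*(o^2 - 4) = (o - 2)*(o - 1)*(o + 2)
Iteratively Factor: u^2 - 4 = (u + 2)*(u - 2)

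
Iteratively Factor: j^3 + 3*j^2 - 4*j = (j + 4)*(j^2 - j) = (j - 1)*(j + 4)*(j)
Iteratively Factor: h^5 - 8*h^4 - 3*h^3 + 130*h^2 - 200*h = (h - 5)*(h^4 - 3*h^3 - 18*h^2 + 40*h) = (h - 5)^2*(h^3 + 2*h^2 - 8*h) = h*(h - 5)^2*(h^2 + 2*h - 8) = h*(h - 5)^2*(h - 2)*(h + 4)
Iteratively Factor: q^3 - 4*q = (q + 2)*(q^2 - 2*q) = (q - 2)*(q + 2)*(q)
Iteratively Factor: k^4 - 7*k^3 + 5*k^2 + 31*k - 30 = (k - 3)*(k^3 - 4*k^2 - 7*k + 10) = (k - 3)*(k - 1)*(k^2 - 3*k - 10) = (k - 3)*(k - 1)*(k + 2)*(k - 5)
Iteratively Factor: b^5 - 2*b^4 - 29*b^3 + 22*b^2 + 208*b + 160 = (b + 4)*(b^4 - 6*b^3 - 5*b^2 + 42*b + 40) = (b + 1)*(b + 4)*(b^3 - 7*b^2 + 2*b + 40) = (b + 1)*(b + 2)*(b + 4)*(b^2 - 9*b + 20) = (b - 5)*(b + 1)*(b + 2)*(b + 4)*(b - 4)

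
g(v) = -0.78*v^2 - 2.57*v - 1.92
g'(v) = -1.56*v - 2.57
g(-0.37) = -1.08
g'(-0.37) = -1.99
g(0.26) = -2.64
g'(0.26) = -2.98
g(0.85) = -4.67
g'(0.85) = -3.90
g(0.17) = -2.38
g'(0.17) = -2.84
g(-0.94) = -0.19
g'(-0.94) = -1.10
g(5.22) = -36.59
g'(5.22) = -10.71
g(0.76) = -4.32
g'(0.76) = -3.76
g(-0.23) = -1.37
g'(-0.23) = -2.21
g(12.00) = -145.08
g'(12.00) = -21.29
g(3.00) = -16.65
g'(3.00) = -7.25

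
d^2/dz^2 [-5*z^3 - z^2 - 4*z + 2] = -30*z - 2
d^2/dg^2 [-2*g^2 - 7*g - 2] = -4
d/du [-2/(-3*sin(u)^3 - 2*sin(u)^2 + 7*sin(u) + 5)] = 2*(-9*sin(u)^2 - 4*sin(u) + 7)*cos(u)/(3*sin(u)^3 + 2*sin(u)^2 - 7*sin(u) - 5)^2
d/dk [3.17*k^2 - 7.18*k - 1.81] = 6.34*k - 7.18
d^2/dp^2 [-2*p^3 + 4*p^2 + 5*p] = 8 - 12*p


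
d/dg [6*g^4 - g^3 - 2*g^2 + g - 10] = 24*g^3 - 3*g^2 - 4*g + 1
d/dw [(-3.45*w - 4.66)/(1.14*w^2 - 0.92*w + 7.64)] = (3.933*w^2 + 10.6248*w - 30.6452)/(1.2996*w^4 - 2.0976*w^3 + 18.2656*w^2 - 14.0576*w + 58.3696)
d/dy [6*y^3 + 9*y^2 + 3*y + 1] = 18*y^2 + 18*y + 3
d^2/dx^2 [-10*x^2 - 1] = -20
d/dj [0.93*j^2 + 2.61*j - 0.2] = 1.86*j + 2.61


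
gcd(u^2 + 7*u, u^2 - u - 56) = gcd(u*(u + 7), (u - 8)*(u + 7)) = u + 7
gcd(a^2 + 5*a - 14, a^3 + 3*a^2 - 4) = 1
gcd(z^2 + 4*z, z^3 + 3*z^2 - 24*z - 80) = z + 4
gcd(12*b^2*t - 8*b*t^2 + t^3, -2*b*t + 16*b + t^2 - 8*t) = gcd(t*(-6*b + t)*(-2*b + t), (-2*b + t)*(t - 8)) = -2*b + t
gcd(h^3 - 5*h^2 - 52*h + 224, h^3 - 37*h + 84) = h^2 + 3*h - 28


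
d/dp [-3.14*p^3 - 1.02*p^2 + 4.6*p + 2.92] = -9.42*p^2 - 2.04*p + 4.6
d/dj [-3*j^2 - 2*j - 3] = -6*j - 2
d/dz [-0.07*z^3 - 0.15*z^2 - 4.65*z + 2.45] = -0.21*z^2 - 0.3*z - 4.65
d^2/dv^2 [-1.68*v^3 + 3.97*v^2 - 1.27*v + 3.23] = 7.94 - 10.08*v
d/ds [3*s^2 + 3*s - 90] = 6*s + 3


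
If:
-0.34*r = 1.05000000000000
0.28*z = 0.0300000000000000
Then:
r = -3.09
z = 0.11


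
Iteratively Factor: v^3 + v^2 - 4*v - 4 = (v + 1)*(v^2 - 4) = (v - 2)*(v + 1)*(v + 2)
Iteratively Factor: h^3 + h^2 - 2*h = (h)*(h^2 + h - 2) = h*(h + 2)*(h - 1)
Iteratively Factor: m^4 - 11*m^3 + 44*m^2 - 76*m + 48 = (m - 2)*(m^3 - 9*m^2 + 26*m - 24) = (m - 2)^2*(m^2 - 7*m + 12) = (m - 3)*(m - 2)^2*(m - 4)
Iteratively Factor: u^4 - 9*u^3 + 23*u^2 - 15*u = (u - 1)*(u^3 - 8*u^2 + 15*u) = (u - 3)*(u - 1)*(u^2 - 5*u) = u*(u - 3)*(u - 1)*(u - 5)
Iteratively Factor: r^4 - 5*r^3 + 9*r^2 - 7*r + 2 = (r - 1)*(r^3 - 4*r^2 + 5*r - 2) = (r - 1)^2*(r^2 - 3*r + 2) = (r - 1)^3*(r - 2)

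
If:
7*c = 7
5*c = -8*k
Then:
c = 1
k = -5/8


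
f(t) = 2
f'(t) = 0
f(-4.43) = 2.00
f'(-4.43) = 0.00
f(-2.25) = 2.00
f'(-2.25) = 0.00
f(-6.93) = 2.00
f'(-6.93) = 0.00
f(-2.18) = 2.00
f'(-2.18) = 0.00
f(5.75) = 2.00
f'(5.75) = 0.00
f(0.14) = 2.00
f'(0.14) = 0.00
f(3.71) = 2.00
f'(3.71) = 0.00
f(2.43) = 2.00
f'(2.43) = 0.00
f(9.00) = 2.00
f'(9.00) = 0.00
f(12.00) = 2.00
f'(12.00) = 0.00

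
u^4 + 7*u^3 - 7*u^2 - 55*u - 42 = (u - 3)*(u + 1)*(u + 2)*(u + 7)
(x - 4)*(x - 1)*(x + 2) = x^3 - 3*x^2 - 6*x + 8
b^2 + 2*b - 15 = (b - 3)*(b + 5)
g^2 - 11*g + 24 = (g - 8)*(g - 3)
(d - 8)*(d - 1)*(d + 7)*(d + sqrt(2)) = d^4 - 2*d^3 + sqrt(2)*d^3 - 55*d^2 - 2*sqrt(2)*d^2 - 55*sqrt(2)*d + 56*d + 56*sqrt(2)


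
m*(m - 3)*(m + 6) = m^3 + 3*m^2 - 18*m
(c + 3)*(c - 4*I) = c^2 + 3*c - 4*I*c - 12*I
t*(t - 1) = t^2 - t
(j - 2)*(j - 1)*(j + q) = j^3 + j^2*q - 3*j^2 - 3*j*q + 2*j + 2*q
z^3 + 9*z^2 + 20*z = z*(z + 4)*(z + 5)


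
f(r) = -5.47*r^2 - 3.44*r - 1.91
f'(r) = -10.94*r - 3.44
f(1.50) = -19.38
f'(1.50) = -19.85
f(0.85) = -8.79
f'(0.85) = -12.74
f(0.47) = -4.74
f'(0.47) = -8.58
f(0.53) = -5.27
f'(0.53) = -9.24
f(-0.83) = -2.82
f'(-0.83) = 5.64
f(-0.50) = -1.56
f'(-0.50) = 2.03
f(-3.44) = -54.81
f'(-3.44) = 34.19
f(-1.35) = -7.24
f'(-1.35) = 11.33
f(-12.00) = -748.31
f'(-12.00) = 127.84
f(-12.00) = -748.31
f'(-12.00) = 127.84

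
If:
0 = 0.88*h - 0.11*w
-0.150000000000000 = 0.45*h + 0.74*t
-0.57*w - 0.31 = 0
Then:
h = -0.07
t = -0.16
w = -0.54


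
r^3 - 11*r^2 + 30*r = r*(r - 6)*(r - 5)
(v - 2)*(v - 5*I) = v^2 - 2*v - 5*I*v + 10*I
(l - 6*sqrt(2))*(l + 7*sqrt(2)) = l^2 + sqrt(2)*l - 84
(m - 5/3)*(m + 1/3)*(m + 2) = m^3 + 2*m^2/3 - 29*m/9 - 10/9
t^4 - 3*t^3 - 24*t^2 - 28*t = t*(t - 7)*(t + 2)^2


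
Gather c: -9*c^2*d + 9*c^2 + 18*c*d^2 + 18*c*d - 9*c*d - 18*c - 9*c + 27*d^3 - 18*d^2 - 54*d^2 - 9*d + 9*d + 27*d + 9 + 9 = c^2*(9 - 9*d) + c*(18*d^2 + 9*d - 27) + 27*d^3 - 72*d^2 + 27*d + 18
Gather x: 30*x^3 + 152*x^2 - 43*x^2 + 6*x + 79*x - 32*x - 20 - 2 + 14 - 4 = 30*x^3 + 109*x^2 + 53*x - 12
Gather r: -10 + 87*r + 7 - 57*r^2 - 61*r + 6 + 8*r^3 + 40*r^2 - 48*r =8*r^3 - 17*r^2 - 22*r + 3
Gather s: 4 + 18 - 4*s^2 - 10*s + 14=-4*s^2 - 10*s + 36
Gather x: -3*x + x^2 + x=x^2 - 2*x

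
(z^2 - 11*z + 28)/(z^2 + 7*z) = (z^2 - 11*z + 28)/(z*(z + 7))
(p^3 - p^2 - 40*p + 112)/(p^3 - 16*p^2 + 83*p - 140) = (p^2 + 3*p - 28)/(p^2 - 12*p + 35)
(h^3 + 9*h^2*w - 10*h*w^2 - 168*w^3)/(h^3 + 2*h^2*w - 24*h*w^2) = (h + 7*w)/h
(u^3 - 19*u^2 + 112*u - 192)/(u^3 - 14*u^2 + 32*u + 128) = (u - 3)/(u + 2)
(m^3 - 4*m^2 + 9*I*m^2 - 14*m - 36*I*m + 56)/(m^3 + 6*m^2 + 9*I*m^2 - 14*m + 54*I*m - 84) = (m - 4)/(m + 6)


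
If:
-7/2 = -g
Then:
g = 7/2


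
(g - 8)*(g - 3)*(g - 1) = g^3 - 12*g^2 + 35*g - 24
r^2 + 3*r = r*(r + 3)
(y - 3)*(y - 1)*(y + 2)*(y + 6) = y^4 + 4*y^3 - 17*y^2 - 24*y + 36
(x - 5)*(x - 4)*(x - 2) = x^3 - 11*x^2 + 38*x - 40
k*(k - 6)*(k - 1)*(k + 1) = k^4 - 6*k^3 - k^2 + 6*k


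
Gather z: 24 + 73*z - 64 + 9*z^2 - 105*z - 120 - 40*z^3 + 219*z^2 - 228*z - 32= -40*z^3 + 228*z^2 - 260*z - 192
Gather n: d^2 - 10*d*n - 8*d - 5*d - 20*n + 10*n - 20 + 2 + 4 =d^2 - 13*d + n*(-10*d - 10) - 14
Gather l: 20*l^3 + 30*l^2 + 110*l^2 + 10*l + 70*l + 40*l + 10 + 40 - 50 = 20*l^3 + 140*l^2 + 120*l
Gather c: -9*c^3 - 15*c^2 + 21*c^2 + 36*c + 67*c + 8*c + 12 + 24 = -9*c^3 + 6*c^2 + 111*c + 36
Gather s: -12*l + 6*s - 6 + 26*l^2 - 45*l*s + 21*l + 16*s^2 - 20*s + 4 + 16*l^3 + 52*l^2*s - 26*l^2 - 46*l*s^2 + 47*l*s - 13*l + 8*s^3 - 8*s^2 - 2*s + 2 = 16*l^3 - 4*l + 8*s^3 + s^2*(8 - 46*l) + s*(52*l^2 + 2*l - 16)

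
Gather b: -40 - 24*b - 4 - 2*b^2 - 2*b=-2*b^2 - 26*b - 44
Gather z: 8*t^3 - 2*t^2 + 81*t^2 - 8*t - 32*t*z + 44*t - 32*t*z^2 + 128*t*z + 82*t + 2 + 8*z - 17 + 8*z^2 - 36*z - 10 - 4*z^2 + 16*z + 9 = 8*t^3 + 79*t^2 + 118*t + z^2*(4 - 32*t) + z*(96*t - 12) - 16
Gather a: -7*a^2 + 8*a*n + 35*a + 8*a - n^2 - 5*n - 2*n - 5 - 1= -7*a^2 + a*(8*n + 43) - n^2 - 7*n - 6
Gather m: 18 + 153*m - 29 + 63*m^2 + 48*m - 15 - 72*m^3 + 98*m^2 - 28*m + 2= -72*m^3 + 161*m^2 + 173*m - 24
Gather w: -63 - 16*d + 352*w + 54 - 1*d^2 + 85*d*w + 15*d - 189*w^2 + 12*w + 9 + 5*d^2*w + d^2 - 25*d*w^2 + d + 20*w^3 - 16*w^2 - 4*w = 20*w^3 + w^2*(-25*d - 205) + w*(5*d^2 + 85*d + 360)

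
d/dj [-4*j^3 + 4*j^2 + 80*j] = -12*j^2 + 8*j + 80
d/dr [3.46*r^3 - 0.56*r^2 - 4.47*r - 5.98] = 10.38*r^2 - 1.12*r - 4.47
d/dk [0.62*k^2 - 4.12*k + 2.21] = 1.24*k - 4.12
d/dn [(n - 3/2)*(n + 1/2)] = 2*n - 1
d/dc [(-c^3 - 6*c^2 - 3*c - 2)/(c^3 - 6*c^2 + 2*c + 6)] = 2*(6*c^4 + c^3 - 21*c^2 - 48*c - 7)/(c^6 - 12*c^5 + 40*c^4 - 12*c^3 - 68*c^2 + 24*c + 36)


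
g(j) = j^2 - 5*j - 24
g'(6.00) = 7.00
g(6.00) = -18.00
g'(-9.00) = -23.00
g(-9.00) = 102.00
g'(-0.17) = -5.34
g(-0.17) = -23.12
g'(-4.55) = -14.10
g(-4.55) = 19.45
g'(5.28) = 5.56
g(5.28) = -22.52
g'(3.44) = 1.88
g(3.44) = -29.37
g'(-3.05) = -11.10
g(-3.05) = 0.55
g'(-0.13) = -5.26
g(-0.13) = -23.33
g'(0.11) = -4.78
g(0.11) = -24.54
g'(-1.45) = -7.90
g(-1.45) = -14.65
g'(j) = 2*j - 5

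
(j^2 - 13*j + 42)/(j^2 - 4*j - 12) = (j - 7)/(j + 2)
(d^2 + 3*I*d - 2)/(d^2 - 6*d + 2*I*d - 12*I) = (d + I)/(d - 6)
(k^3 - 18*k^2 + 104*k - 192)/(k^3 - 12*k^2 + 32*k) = (k - 6)/k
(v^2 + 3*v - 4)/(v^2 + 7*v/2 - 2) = 2*(v - 1)/(2*v - 1)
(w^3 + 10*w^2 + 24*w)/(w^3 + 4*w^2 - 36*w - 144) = w/(w - 6)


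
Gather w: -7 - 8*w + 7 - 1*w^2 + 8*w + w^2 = 0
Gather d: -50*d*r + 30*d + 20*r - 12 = d*(30 - 50*r) + 20*r - 12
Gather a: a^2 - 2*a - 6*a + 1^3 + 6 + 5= a^2 - 8*a + 12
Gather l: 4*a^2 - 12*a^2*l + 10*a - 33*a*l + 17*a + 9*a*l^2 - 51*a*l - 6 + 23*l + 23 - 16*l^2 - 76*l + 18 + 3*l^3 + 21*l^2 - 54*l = 4*a^2 + 27*a + 3*l^3 + l^2*(9*a + 5) + l*(-12*a^2 - 84*a - 107) + 35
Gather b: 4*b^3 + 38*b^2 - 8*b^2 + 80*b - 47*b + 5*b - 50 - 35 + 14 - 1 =4*b^3 + 30*b^2 + 38*b - 72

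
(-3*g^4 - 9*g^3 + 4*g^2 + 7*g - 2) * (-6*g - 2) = 18*g^5 + 60*g^4 - 6*g^3 - 50*g^2 - 2*g + 4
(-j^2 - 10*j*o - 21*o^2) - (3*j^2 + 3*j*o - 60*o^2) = -4*j^2 - 13*j*o + 39*o^2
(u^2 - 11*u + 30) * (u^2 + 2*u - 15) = u^4 - 9*u^3 - 7*u^2 + 225*u - 450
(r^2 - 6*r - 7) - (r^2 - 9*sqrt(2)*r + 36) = -6*r + 9*sqrt(2)*r - 43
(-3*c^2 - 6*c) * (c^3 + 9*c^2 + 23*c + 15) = -3*c^5 - 33*c^4 - 123*c^3 - 183*c^2 - 90*c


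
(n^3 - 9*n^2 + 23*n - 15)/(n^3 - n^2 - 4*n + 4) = (n^2 - 8*n + 15)/(n^2 - 4)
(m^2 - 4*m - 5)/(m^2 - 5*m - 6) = (m - 5)/(m - 6)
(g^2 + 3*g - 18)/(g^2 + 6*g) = (g - 3)/g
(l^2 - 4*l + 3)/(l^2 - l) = (l - 3)/l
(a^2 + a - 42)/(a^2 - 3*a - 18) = (a + 7)/(a + 3)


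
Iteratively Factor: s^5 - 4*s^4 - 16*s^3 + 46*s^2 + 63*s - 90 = (s - 3)*(s^4 - s^3 - 19*s^2 - 11*s + 30) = (s - 3)*(s + 2)*(s^3 - 3*s^2 - 13*s + 15) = (s - 3)*(s + 2)*(s + 3)*(s^2 - 6*s + 5) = (s - 5)*(s - 3)*(s + 2)*(s + 3)*(s - 1)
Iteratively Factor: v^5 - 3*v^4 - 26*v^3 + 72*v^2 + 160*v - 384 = (v - 4)*(v^4 + v^3 - 22*v^2 - 16*v + 96) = (v - 4)*(v - 2)*(v^3 + 3*v^2 - 16*v - 48) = (v - 4)*(v - 2)*(v + 4)*(v^2 - v - 12) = (v - 4)^2*(v - 2)*(v + 4)*(v + 3)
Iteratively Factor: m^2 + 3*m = (m + 3)*(m)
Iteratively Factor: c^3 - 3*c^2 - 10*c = (c - 5)*(c^2 + 2*c) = (c - 5)*(c + 2)*(c)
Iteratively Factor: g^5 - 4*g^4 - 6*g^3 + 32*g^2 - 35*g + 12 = (g - 1)*(g^4 - 3*g^3 - 9*g^2 + 23*g - 12) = (g - 1)^2*(g^3 - 2*g^2 - 11*g + 12) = (g - 1)^3*(g^2 - g - 12) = (g - 4)*(g - 1)^3*(g + 3)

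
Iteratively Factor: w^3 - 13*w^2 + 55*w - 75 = (w - 5)*(w^2 - 8*w + 15) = (w - 5)*(w - 3)*(w - 5)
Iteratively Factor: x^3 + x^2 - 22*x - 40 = (x + 2)*(x^2 - x - 20) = (x - 5)*(x + 2)*(x + 4)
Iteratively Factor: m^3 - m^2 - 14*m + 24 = (m + 4)*(m^2 - 5*m + 6) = (m - 2)*(m + 4)*(m - 3)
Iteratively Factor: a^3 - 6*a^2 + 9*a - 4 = (a - 1)*(a^2 - 5*a + 4) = (a - 4)*(a - 1)*(a - 1)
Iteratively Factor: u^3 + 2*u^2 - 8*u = (u - 2)*(u^2 + 4*u) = (u - 2)*(u + 4)*(u)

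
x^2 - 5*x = x*(x - 5)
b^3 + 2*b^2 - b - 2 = (b - 1)*(b + 1)*(b + 2)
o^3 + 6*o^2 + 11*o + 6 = (o + 1)*(o + 2)*(o + 3)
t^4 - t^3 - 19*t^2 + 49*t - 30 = (t - 3)*(t - 2)*(t - 1)*(t + 5)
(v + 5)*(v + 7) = v^2 + 12*v + 35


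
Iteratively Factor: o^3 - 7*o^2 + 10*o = (o)*(o^2 - 7*o + 10) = o*(o - 5)*(o - 2)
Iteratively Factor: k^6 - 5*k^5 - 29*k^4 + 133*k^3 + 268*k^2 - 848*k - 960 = (k - 4)*(k^5 - k^4 - 33*k^3 + k^2 + 272*k + 240) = (k - 4)*(k + 3)*(k^4 - 4*k^3 - 21*k^2 + 64*k + 80) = (k - 4)^2*(k + 3)*(k^3 - 21*k - 20) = (k - 4)^2*(k + 3)*(k + 4)*(k^2 - 4*k - 5) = (k - 5)*(k - 4)^2*(k + 3)*(k + 4)*(k + 1)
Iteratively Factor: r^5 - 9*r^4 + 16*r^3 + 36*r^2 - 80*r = (r - 4)*(r^4 - 5*r^3 - 4*r^2 + 20*r) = r*(r - 4)*(r^3 - 5*r^2 - 4*r + 20) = r*(r - 4)*(r + 2)*(r^2 - 7*r + 10) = r*(r - 4)*(r - 2)*(r + 2)*(r - 5)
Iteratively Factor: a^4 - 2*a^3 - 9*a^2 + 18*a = (a - 3)*(a^3 + a^2 - 6*a) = (a - 3)*(a + 3)*(a^2 - 2*a) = a*(a - 3)*(a + 3)*(a - 2)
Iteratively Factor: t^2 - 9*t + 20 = (t - 4)*(t - 5)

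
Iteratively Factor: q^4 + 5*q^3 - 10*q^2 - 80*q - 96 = (q - 4)*(q^3 + 9*q^2 + 26*q + 24) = (q - 4)*(q + 4)*(q^2 + 5*q + 6) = (q - 4)*(q + 2)*(q + 4)*(q + 3)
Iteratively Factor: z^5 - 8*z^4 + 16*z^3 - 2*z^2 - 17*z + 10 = (z - 5)*(z^4 - 3*z^3 + z^2 + 3*z - 2) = (z - 5)*(z + 1)*(z^3 - 4*z^2 + 5*z - 2) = (z - 5)*(z - 1)*(z + 1)*(z^2 - 3*z + 2) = (z - 5)*(z - 1)^2*(z + 1)*(z - 2)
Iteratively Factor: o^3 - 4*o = (o + 2)*(o^2 - 2*o) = (o - 2)*(o + 2)*(o)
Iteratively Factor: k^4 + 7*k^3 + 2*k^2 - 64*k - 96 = (k + 4)*(k^3 + 3*k^2 - 10*k - 24) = (k - 3)*(k + 4)*(k^2 + 6*k + 8) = (k - 3)*(k + 4)^2*(k + 2)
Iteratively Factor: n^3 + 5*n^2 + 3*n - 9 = (n + 3)*(n^2 + 2*n - 3) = (n - 1)*(n + 3)*(n + 3)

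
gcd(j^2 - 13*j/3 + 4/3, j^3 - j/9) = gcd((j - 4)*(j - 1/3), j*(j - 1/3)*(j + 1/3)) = j - 1/3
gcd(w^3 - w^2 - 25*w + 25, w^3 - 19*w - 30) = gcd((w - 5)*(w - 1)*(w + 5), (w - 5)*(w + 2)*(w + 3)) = w - 5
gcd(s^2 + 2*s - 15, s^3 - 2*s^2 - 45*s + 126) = s - 3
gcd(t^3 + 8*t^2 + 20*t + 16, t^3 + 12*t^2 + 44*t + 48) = t^2 + 6*t + 8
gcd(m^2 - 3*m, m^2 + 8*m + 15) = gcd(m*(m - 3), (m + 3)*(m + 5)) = 1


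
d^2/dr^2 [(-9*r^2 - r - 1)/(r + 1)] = -18/(r^3 + 3*r^2 + 3*r + 1)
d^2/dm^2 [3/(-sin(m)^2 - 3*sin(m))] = 3*(4*sin(m) + 9 + 3/sin(m) - 18/sin(m)^2 - 18/sin(m)^3)/(sin(m) + 3)^3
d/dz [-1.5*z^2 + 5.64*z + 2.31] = 5.64 - 3.0*z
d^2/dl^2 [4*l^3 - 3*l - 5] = 24*l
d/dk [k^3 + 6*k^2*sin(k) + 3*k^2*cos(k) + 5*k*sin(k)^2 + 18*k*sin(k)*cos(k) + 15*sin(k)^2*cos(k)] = -3*k^2*sin(k) + 6*k^2*cos(k) + 3*k^2 + 12*k*sin(k) + 5*k*sin(2*k) + 6*k*cos(k) + 18*k*cos(2*k) - 15*sin(k)/4 + 9*sin(2*k) + 45*sin(3*k)/4 - 5*cos(2*k)/2 + 5/2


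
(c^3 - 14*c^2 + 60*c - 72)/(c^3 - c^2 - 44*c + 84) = (c - 6)/(c + 7)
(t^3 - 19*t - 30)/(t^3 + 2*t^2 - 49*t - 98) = (t^2 - 2*t - 15)/(t^2 - 49)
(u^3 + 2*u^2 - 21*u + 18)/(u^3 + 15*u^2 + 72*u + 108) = (u^2 - 4*u + 3)/(u^2 + 9*u + 18)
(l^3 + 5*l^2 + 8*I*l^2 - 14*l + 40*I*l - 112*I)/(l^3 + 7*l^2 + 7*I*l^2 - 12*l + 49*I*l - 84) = (l^2 + l*(-2 + 8*I) - 16*I)/(l^2 + 7*I*l - 12)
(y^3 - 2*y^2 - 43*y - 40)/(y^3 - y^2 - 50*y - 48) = (y + 5)/(y + 6)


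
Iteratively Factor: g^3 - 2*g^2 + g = (g)*(g^2 - 2*g + 1) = g*(g - 1)*(g - 1)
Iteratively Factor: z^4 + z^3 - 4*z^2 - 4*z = (z)*(z^3 + z^2 - 4*z - 4) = z*(z + 1)*(z^2 - 4) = z*(z - 2)*(z + 1)*(z + 2)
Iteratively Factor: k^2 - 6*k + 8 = (k - 2)*(k - 4)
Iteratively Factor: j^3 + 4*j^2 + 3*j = (j)*(j^2 + 4*j + 3) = j*(j + 3)*(j + 1)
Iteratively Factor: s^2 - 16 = (s + 4)*(s - 4)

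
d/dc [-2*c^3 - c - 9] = -6*c^2 - 1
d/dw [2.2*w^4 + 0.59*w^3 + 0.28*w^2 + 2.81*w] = 8.8*w^3 + 1.77*w^2 + 0.56*w + 2.81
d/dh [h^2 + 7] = 2*h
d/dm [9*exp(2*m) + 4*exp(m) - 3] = (18*exp(m) + 4)*exp(m)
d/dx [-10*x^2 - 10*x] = -20*x - 10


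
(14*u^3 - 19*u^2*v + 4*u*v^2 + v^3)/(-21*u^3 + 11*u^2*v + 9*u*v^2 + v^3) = (-2*u + v)/(3*u + v)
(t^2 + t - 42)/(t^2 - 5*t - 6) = (t + 7)/(t + 1)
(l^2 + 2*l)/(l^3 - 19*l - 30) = l/(l^2 - 2*l - 15)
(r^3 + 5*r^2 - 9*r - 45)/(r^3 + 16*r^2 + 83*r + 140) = (r^2 - 9)/(r^2 + 11*r + 28)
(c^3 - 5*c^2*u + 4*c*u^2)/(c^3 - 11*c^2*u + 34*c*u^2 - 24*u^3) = c/(c - 6*u)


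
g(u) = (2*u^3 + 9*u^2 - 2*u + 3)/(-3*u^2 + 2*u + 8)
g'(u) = (6*u - 2)*(2*u^3 + 9*u^2 - 2*u + 3)/(-3*u^2 + 2*u + 8)^2 + (6*u^2 + 18*u - 2)/(-3*u^2 + 2*u + 8)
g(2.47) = -15.50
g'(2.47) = 22.30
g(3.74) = -8.54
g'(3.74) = 0.95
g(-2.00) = -3.38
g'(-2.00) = -4.16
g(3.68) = -8.60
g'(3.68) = 1.07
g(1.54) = 7.20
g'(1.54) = 23.23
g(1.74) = 15.56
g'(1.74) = 74.60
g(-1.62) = -6.86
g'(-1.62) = -20.87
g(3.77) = -8.51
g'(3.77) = 0.90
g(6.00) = -8.49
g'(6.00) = -0.38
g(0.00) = 0.38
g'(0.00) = -0.34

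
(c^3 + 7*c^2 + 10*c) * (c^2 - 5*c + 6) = c^5 + 2*c^4 - 19*c^3 - 8*c^2 + 60*c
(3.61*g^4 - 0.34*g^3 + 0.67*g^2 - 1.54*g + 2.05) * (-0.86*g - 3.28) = -3.1046*g^5 - 11.5484*g^4 + 0.539*g^3 - 0.8732*g^2 + 3.2882*g - 6.724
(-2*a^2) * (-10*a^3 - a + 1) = 20*a^5 + 2*a^3 - 2*a^2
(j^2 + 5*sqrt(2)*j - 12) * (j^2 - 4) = j^4 + 5*sqrt(2)*j^3 - 16*j^2 - 20*sqrt(2)*j + 48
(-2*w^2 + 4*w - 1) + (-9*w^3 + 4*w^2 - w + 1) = -9*w^3 + 2*w^2 + 3*w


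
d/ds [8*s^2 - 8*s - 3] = 16*s - 8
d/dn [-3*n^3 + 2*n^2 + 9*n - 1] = -9*n^2 + 4*n + 9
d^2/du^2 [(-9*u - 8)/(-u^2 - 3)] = 2*(4*u^2*(9*u + 8) - (27*u + 8)*(u^2 + 3))/(u^2 + 3)^3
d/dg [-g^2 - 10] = -2*g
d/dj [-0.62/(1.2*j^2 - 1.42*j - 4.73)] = (1.488*j - 0.8804)/(-1.2*j^2 + 1.42*j + 4.73)^2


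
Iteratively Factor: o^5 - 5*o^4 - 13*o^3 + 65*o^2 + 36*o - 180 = (o - 2)*(o^4 - 3*o^3 - 19*o^2 + 27*o + 90) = (o - 2)*(o + 2)*(o^3 - 5*o^2 - 9*o + 45) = (o - 5)*(o - 2)*(o + 2)*(o^2 - 9) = (o - 5)*(o - 3)*(o - 2)*(o + 2)*(o + 3)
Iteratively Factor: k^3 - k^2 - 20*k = (k - 5)*(k^2 + 4*k) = k*(k - 5)*(k + 4)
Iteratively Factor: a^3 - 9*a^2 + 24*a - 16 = (a - 4)*(a^2 - 5*a + 4) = (a - 4)*(a - 1)*(a - 4)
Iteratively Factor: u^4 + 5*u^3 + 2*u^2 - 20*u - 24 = (u + 3)*(u^3 + 2*u^2 - 4*u - 8) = (u + 2)*(u + 3)*(u^2 - 4) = (u + 2)^2*(u + 3)*(u - 2)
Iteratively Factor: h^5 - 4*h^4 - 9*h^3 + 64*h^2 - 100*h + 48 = (h - 1)*(h^4 - 3*h^3 - 12*h^2 + 52*h - 48) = (h - 1)*(h + 4)*(h^3 - 7*h^2 + 16*h - 12) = (h - 2)*(h - 1)*(h + 4)*(h^2 - 5*h + 6) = (h - 2)^2*(h - 1)*(h + 4)*(h - 3)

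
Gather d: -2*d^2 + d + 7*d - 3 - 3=-2*d^2 + 8*d - 6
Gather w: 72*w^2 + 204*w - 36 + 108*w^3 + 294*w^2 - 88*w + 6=108*w^3 + 366*w^2 + 116*w - 30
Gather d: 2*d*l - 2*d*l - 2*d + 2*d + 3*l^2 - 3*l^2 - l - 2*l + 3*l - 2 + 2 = 0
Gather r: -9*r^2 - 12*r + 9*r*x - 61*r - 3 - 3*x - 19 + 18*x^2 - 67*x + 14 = -9*r^2 + r*(9*x - 73) + 18*x^2 - 70*x - 8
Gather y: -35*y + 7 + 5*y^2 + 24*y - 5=5*y^2 - 11*y + 2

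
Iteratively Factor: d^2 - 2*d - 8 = (d + 2)*(d - 4)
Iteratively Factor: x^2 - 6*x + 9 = (x - 3)*(x - 3)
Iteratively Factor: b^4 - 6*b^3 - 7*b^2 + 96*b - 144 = (b - 3)*(b^3 - 3*b^2 - 16*b + 48) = (b - 3)^2*(b^2 - 16) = (b - 4)*(b - 3)^2*(b + 4)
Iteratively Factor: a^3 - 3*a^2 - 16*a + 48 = (a - 3)*(a^2 - 16) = (a - 3)*(a + 4)*(a - 4)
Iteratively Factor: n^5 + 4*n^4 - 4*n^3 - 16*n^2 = (n - 2)*(n^4 + 6*n^3 + 8*n^2) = (n - 2)*(n + 2)*(n^3 + 4*n^2) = n*(n - 2)*(n + 2)*(n^2 + 4*n) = n*(n - 2)*(n + 2)*(n + 4)*(n)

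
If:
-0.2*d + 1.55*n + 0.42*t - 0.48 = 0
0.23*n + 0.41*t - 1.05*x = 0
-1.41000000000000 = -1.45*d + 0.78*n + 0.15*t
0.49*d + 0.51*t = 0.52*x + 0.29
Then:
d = 1.26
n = 0.69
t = -0.81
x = -0.17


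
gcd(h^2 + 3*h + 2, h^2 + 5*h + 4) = h + 1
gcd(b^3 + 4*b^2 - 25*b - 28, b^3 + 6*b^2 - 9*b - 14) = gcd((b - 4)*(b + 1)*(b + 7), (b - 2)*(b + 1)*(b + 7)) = b^2 + 8*b + 7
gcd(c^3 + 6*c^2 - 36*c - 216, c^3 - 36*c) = c^2 - 36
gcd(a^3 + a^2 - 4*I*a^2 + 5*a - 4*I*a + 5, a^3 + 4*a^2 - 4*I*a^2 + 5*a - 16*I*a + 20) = a^2 - 4*I*a + 5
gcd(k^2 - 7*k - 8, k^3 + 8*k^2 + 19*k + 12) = k + 1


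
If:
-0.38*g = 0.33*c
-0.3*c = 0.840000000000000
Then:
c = -2.80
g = 2.43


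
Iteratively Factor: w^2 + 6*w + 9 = (w + 3)*(w + 3)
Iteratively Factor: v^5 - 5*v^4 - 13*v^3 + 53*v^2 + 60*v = (v - 4)*(v^4 - v^3 - 17*v^2 - 15*v) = v*(v - 4)*(v^3 - v^2 - 17*v - 15) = v*(v - 4)*(v + 1)*(v^2 - 2*v - 15) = v*(v - 5)*(v - 4)*(v + 1)*(v + 3)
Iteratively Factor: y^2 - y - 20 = (y - 5)*(y + 4)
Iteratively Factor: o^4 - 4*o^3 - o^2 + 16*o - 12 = (o - 2)*(o^3 - 2*o^2 - 5*o + 6) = (o - 3)*(o - 2)*(o^2 + o - 2) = (o - 3)*(o - 2)*(o + 2)*(o - 1)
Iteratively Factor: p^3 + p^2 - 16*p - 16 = (p + 4)*(p^2 - 3*p - 4) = (p + 1)*(p + 4)*(p - 4)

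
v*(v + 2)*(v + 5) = v^3 + 7*v^2 + 10*v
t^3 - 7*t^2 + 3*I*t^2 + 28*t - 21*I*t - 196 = (t - 7)*(t - 4*I)*(t + 7*I)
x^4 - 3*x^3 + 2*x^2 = x^2*(x - 2)*(x - 1)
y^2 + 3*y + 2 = (y + 1)*(y + 2)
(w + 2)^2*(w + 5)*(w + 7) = w^4 + 16*w^3 + 87*w^2 + 188*w + 140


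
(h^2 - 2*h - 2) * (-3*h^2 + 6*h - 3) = -3*h^4 + 12*h^3 - 9*h^2 - 6*h + 6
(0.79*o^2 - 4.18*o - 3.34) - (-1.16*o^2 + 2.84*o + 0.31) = 1.95*o^2 - 7.02*o - 3.65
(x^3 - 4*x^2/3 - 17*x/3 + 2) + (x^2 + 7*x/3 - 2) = x^3 - x^2/3 - 10*x/3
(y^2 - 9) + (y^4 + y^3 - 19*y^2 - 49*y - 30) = y^4 + y^3 - 18*y^2 - 49*y - 39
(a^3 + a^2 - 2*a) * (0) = 0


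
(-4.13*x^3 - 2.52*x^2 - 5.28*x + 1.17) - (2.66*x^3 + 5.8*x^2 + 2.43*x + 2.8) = -6.79*x^3 - 8.32*x^2 - 7.71*x - 1.63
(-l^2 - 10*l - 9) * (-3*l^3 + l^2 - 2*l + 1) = 3*l^5 + 29*l^4 + 19*l^3 + 10*l^2 + 8*l - 9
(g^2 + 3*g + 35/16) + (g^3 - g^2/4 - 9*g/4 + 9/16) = g^3 + 3*g^2/4 + 3*g/4 + 11/4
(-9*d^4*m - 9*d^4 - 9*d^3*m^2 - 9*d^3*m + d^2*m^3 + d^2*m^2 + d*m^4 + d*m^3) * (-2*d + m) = 18*d^5*m + 18*d^5 + 9*d^4*m^2 + 9*d^4*m - 11*d^3*m^3 - 11*d^3*m^2 - d^2*m^4 - d^2*m^3 + d*m^5 + d*m^4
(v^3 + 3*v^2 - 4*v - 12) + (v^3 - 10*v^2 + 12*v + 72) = 2*v^3 - 7*v^2 + 8*v + 60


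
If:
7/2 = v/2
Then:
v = 7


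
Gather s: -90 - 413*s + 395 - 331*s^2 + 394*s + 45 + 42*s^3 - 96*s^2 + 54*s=42*s^3 - 427*s^2 + 35*s + 350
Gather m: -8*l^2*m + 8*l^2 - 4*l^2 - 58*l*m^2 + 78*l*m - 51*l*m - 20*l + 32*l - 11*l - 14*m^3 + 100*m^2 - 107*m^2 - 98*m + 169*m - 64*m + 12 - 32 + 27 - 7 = 4*l^2 + l - 14*m^3 + m^2*(-58*l - 7) + m*(-8*l^2 + 27*l + 7)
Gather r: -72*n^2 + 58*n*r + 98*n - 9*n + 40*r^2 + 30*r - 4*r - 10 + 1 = -72*n^2 + 89*n + 40*r^2 + r*(58*n + 26) - 9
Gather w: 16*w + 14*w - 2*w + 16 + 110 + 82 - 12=28*w + 196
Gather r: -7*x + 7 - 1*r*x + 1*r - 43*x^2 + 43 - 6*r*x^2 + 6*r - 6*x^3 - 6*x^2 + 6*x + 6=r*(-6*x^2 - x + 7) - 6*x^3 - 49*x^2 - x + 56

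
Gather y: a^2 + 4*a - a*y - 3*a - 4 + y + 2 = a^2 + a + y*(1 - a) - 2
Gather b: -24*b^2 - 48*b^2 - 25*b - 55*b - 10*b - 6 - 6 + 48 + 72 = -72*b^2 - 90*b + 108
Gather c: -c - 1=-c - 1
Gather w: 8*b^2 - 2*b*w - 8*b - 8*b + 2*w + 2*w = 8*b^2 - 16*b + w*(4 - 2*b)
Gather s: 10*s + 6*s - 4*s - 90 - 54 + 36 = 12*s - 108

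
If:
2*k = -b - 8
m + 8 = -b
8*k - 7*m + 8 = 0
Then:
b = -32/3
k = 4/3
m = 8/3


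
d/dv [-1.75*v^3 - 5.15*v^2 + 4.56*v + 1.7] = -5.25*v^2 - 10.3*v + 4.56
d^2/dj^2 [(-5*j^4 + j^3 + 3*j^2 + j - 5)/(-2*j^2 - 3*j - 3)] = 2*(20*j^6 + 90*j^5 + 225*j^4 + 371*j^3 + 357*j^2 + 81*j - 3)/(8*j^6 + 36*j^5 + 90*j^4 + 135*j^3 + 135*j^2 + 81*j + 27)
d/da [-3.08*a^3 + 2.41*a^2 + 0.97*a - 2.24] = -9.24*a^2 + 4.82*a + 0.97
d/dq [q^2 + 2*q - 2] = 2*q + 2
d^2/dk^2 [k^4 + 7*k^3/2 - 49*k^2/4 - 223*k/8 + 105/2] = 12*k^2 + 21*k - 49/2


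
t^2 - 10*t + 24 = (t - 6)*(t - 4)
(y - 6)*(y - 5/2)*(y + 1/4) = y^3 - 33*y^2/4 + 103*y/8 + 15/4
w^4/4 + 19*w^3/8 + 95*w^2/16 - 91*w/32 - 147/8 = (w/4 + 1)*(w - 3/2)*(w + 7/2)^2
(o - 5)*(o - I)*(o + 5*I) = o^3 - 5*o^2 + 4*I*o^2 + 5*o - 20*I*o - 25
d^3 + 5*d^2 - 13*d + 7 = (d - 1)^2*(d + 7)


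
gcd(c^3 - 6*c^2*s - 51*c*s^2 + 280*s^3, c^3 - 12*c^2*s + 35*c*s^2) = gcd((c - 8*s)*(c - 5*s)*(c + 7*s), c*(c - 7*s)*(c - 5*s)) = -c + 5*s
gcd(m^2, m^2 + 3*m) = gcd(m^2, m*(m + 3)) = m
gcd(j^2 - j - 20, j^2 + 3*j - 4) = j + 4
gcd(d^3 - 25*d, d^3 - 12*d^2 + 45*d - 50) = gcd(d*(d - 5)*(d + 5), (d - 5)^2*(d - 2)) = d - 5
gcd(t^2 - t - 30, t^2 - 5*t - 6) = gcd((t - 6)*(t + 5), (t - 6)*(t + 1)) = t - 6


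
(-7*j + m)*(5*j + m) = -35*j^2 - 2*j*m + m^2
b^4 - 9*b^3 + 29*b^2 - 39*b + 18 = (b - 3)^2*(b - 2)*(b - 1)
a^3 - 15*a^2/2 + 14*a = a*(a - 4)*(a - 7/2)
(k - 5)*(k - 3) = k^2 - 8*k + 15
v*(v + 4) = v^2 + 4*v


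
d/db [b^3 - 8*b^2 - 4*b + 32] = 3*b^2 - 16*b - 4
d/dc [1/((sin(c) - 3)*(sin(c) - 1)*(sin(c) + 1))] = (6*sin(c)/cos(c)^2 + 3 - 2/cos(c)^2)/((sin(c) - 3)^2*cos(c))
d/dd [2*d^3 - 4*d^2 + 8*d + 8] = 6*d^2 - 8*d + 8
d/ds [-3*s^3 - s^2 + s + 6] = -9*s^2 - 2*s + 1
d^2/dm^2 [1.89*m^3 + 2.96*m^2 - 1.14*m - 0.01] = 11.34*m + 5.92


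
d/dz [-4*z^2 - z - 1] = -8*z - 1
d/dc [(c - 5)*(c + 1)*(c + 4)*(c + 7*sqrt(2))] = 4*c^3 + 21*sqrt(2)*c^2 - 42*c - 147*sqrt(2) - 20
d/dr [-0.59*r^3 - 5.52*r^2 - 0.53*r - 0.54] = -1.77*r^2 - 11.04*r - 0.53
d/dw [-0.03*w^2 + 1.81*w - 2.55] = 1.81 - 0.06*w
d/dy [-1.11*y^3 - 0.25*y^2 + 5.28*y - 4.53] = -3.33*y^2 - 0.5*y + 5.28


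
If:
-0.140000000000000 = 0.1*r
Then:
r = -1.40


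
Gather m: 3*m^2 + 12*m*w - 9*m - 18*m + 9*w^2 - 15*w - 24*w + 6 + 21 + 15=3*m^2 + m*(12*w - 27) + 9*w^2 - 39*w + 42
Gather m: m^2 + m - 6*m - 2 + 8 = m^2 - 5*m + 6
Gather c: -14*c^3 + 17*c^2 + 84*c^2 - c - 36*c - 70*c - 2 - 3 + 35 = -14*c^3 + 101*c^2 - 107*c + 30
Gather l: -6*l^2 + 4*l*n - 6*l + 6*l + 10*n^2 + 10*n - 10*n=-6*l^2 + 4*l*n + 10*n^2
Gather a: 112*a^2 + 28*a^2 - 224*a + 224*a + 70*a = 140*a^2 + 70*a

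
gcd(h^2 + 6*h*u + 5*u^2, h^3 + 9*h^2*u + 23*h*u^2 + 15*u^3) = h^2 + 6*h*u + 5*u^2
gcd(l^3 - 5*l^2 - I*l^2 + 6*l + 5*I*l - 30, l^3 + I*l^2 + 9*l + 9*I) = l - 3*I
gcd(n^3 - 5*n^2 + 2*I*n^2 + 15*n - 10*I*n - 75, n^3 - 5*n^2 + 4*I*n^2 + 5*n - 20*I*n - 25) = n^2 + n*(-5 + 5*I) - 25*I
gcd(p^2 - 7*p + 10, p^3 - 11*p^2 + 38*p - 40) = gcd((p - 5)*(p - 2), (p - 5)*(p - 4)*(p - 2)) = p^2 - 7*p + 10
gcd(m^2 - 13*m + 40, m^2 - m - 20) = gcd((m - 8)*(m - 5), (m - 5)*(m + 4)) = m - 5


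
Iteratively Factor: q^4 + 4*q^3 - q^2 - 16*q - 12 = (q + 2)*(q^3 + 2*q^2 - 5*q - 6) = (q + 1)*(q + 2)*(q^2 + q - 6) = (q + 1)*(q + 2)*(q + 3)*(q - 2)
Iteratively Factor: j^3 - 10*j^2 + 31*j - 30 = (j - 5)*(j^2 - 5*j + 6) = (j - 5)*(j - 2)*(j - 3)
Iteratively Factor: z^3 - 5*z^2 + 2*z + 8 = (z - 2)*(z^2 - 3*z - 4) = (z - 4)*(z - 2)*(z + 1)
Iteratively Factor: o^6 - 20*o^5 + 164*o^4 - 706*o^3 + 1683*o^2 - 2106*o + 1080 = (o - 3)*(o^5 - 17*o^4 + 113*o^3 - 367*o^2 + 582*o - 360) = (o - 3)*(o - 2)*(o^4 - 15*o^3 + 83*o^2 - 201*o + 180) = (o - 3)^2*(o - 2)*(o^3 - 12*o^2 + 47*o - 60) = (o - 3)^3*(o - 2)*(o^2 - 9*o + 20) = (o - 4)*(o - 3)^3*(o - 2)*(o - 5)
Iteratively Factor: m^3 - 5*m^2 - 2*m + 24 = (m - 3)*(m^2 - 2*m - 8) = (m - 3)*(m + 2)*(m - 4)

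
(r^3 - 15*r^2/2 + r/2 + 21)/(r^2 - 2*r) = r - 11/2 - 21/(2*r)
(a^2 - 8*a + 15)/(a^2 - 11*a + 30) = (a - 3)/(a - 6)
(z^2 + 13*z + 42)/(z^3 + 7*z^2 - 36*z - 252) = 1/(z - 6)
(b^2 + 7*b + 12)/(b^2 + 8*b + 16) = (b + 3)/(b + 4)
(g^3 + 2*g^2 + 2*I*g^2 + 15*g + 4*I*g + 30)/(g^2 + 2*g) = g + 2*I + 15/g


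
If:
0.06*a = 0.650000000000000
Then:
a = 10.83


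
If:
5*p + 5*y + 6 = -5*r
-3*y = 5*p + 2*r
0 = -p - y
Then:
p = 6/5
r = -6/5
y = -6/5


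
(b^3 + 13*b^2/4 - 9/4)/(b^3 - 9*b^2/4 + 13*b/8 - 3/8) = 2*(b^2 + 4*b + 3)/(2*b^2 - 3*b + 1)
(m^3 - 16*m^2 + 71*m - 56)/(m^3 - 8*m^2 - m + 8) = (m - 7)/(m + 1)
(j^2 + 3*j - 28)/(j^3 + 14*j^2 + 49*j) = (j - 4)/(j*(j + 7))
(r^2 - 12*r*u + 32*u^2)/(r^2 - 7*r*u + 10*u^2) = (r^2 - 12*r*u + 32*u^2)/(r^2 - 7*r*u + 10*u^2)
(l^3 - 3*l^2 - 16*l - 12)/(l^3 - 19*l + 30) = (l^3 - 3*l^2 - 16*l - 12)/(l^3 - 19*l + 30)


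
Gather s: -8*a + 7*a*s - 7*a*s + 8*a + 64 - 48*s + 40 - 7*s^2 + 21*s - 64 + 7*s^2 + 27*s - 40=0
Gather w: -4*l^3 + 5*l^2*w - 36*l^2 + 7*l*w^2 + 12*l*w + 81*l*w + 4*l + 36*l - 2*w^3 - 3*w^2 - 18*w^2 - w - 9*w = -4*l^3 - 36*l^2 + 40*l - 2*w^3 + w^2*(7*l - 21) + w*(5*l^2 + 93*l - 10)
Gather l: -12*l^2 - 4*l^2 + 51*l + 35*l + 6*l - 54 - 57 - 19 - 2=-16*l^2 + 92*l - 132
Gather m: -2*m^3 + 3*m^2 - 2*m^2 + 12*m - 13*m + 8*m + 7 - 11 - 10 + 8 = -2*m^3 + m^2 + 7*m - 6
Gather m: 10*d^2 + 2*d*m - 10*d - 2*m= 10*d^2 - 10*d + m*(2*d - 2)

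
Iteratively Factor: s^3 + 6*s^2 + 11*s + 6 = (s + 1)*(s^2 + 5*s + 6) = (s + 1)*(s + 3)*(s + 2)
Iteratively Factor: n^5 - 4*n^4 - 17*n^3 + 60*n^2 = (n)*(n^4 - 4*n^3 - 17*n^2 + 60*n) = n*(n + 4)*(n^3 - 8*n^2 + 15*n) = n*(n - 3)*(n + 4)*(n^2 - 5*n) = n*(n - 5)*(n - 3)*(n + 4)*(n)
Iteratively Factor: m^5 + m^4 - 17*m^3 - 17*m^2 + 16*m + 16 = (m + 1)*(m^4 - 17*m^2 + 16) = (m - 1)*(m + 1)*(m^3 + m^2 - 16*m - 16) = (m - 1)*(m + 1)*(m + 4)*(m^2 - 3*m - 4) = (m - 4)*(m - 1)*(m + 1)*(m + 4)*(m + 1)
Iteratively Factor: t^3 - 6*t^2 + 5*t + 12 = (t + 1)*(t^2 - 7*t + 12) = (t - 3)*(t + 1)*(t - 4)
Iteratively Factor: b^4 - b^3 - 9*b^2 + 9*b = (b)*(b^3 - b^2 - 9*b + 9) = b*(b - 3)*(b^2 + 2*b - 3) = b*(b - 3)*(b - 1)*(b + 3)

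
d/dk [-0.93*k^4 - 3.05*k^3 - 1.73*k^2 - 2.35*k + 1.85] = -3.72*k^3 - 9.15*k^2 - 3.46*k - 2.35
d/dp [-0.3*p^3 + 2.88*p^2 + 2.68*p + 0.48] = -0.9*p^2 + 5.76*p + 2.68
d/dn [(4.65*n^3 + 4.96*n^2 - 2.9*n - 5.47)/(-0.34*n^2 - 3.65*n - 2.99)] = (-1.581*n^4 - 33.945*n^3 - 60.8005*n^2 - 33.3804*n - 11.2945)/(0.1156*n^4 + 2.482*n^3 + 15.3557*n^2 + 21.827*n + 8.9401)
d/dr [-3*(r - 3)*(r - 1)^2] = 3*(7 - 3*r)*(r - 1)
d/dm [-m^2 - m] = -2*m - 1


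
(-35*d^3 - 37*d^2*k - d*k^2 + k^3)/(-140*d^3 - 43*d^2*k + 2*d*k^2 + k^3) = (d + k)/(4*d + k)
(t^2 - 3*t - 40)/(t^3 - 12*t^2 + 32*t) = (t + 5)/(t*(t - 4))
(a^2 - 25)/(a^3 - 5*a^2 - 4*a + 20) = (a + 5)/(a^2 - 4)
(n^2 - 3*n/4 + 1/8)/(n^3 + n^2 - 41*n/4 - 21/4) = (8*n^2 - 6*n + 1)/(2*(4*n^3 + 4*n^2 - 41*n - 21))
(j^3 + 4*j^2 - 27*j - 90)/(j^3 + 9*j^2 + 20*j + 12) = (j^2 - 2*j - 15)/(j^2 + 3*j + 2)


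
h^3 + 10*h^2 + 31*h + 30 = (h + 2)*(h + 3)*(h + 5)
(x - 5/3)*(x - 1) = x^2 - 8*x/3 + 5/3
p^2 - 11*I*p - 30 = (p - 6*I)*(p - 5*I)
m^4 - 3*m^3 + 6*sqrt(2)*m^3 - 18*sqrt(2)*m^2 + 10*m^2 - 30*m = m*(m - 3)*(m + sqrt(2))*(m + 5*sqrt(2))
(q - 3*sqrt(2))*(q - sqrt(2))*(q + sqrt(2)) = q^3 - 3*sqrt(2)*q^2 - 2*q + 6*sqrt(2)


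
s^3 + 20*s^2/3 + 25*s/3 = s*(s + 5/3)*(s + 5)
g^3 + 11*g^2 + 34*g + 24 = (g + 1)*(g + 4)*(g + 6)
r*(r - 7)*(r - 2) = r^3 - 9*r^2 + 14*r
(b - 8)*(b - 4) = b^2 - 12*b + 32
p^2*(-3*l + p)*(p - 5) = -3*l*p^3 + 15*l*p^2 + p^4 - 5*p^3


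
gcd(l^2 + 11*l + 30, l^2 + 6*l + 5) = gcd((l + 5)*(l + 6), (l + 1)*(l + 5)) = l + 5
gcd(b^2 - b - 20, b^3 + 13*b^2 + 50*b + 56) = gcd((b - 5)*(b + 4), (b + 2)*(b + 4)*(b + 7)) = b + 4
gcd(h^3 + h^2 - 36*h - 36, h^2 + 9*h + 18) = h + 6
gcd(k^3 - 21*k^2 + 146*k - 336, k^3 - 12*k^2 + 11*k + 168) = k^2 - 15*k + 56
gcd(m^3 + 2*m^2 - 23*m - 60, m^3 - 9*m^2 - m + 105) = m^2 - 2*m - 15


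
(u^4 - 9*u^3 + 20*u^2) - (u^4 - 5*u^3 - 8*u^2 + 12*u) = -4*u^3 + 28*u^2 - 12*u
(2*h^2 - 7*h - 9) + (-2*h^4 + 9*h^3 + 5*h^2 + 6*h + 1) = -2*h^4 + 9*h^3 + 7*h^2 - h - 8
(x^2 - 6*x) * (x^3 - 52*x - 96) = x^5 - 6*x^4 - 52*x^3 + 216*x^2 + 576*x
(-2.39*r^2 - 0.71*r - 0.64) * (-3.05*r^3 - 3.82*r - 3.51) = 7.2895*r^5 + 2.1655*r^4 + 11.0818*r^3 + 11.1011*r^2 + 4.9369*r + 2.2464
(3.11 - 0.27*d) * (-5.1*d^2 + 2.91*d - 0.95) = 1.377*d^3 - 16.6467*d^2 + 9.3066*d - 2.9545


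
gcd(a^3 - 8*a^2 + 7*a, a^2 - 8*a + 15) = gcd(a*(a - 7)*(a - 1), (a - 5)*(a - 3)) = 1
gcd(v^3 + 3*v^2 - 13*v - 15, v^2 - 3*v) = v - 3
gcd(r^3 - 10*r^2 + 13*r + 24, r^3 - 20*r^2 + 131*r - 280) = r - 8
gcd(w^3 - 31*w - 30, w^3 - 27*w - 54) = w - 6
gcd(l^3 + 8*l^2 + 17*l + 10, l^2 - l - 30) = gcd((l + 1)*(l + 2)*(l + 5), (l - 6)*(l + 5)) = l + 5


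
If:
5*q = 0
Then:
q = 0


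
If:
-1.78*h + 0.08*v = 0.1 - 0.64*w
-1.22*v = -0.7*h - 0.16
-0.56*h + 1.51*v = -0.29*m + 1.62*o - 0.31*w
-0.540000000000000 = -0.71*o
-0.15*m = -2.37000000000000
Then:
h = -3.13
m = 15.80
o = 0.76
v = -1.67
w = -8.35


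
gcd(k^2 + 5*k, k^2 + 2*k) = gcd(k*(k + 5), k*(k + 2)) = k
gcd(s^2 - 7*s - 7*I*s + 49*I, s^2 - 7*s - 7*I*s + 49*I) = s^2 + s*(-7 - 7*I) + 49*I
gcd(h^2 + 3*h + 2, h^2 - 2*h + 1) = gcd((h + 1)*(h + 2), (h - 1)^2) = 1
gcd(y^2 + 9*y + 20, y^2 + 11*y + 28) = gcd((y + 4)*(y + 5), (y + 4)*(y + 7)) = y + 4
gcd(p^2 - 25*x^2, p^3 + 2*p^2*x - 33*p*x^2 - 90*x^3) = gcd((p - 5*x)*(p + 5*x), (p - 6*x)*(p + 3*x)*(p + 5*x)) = p + 5*x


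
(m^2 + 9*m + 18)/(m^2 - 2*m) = (m^2 + 9*m + 18)/(m*(m - 2))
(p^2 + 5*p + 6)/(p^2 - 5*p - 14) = (p + 3)/(p - 7)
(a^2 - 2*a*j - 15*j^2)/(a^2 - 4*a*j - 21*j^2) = (a - 5*j)/(a - 7*j)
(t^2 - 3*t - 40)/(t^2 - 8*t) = (t + 5)/t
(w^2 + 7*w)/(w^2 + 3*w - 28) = w/(w - 4)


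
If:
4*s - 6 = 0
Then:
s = 3/2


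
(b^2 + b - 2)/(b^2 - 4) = (b - 1)/(b - 2)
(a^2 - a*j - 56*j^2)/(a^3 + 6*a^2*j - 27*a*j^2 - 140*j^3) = (a - 8*j)/(a^2 - a*j - 20*j^2)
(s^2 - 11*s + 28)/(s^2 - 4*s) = (s - 7)/s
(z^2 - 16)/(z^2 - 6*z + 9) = (z^2 - 16)/(z^2 - 6*z + 9)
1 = 1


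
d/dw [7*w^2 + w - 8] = 14*w + 1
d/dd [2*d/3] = 2/3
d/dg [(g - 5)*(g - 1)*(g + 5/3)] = 3*g^2 - 26*g/3 - 5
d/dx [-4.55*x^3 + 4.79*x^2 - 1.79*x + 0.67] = -13.65*x^2 + 9.58*x - 1.79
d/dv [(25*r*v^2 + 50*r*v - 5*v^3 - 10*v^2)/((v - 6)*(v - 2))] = 5*(-50*r*v^2 + 120*r*v + 120*r - v^4 + 16*v^3 - 20*v^2 - 48*v)/(v^4 - 16*v^3 + 88*v^2 - 192*v + 144)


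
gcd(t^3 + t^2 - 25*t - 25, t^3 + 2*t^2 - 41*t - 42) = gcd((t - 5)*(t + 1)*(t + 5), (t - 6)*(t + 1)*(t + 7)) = t + 1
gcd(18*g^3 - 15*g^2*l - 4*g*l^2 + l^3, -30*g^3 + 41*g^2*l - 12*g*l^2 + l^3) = 6*g^2 - 7*g*l + l^2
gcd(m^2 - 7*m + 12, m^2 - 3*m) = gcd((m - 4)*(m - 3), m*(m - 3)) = m - 3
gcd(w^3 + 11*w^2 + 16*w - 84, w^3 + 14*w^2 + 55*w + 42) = w^2 + 13*w + 42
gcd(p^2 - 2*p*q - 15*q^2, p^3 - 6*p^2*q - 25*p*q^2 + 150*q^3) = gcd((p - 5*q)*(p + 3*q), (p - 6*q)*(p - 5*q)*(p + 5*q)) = p - 5*q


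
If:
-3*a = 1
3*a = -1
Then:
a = -1/3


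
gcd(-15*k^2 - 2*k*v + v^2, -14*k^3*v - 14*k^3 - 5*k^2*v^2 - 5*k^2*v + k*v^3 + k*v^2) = 1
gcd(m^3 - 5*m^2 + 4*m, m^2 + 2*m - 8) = 1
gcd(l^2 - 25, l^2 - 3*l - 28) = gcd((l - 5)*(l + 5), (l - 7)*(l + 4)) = 1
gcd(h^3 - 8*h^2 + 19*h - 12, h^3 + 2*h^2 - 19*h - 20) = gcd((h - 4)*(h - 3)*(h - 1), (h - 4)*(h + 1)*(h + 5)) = h - 4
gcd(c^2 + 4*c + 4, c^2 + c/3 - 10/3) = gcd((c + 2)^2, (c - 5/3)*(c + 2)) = c + 2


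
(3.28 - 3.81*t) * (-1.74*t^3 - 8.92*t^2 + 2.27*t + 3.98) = 6.6294*t^4 + 28.278*t^3 - 37.9063*t^2 - 7.7182*t + 13.0544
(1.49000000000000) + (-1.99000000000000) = -0.500000000000000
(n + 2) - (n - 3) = 5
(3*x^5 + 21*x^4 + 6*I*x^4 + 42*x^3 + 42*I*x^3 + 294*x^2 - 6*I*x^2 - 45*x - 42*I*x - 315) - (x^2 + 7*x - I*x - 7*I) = 3*x^5 + 21*x^4 + 6*I*x^4 + 42*x^3 + 42*I*x^3 + 293*x^2 - 6*I*x^2 - 52*x - 41*I*x - 315 + 7*I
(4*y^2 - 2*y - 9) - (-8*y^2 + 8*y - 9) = 12*y^2 - 10*y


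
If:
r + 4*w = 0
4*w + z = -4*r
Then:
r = -z/3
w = z/12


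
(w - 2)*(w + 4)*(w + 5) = w^3 + 7*w^2 + 2*w - 40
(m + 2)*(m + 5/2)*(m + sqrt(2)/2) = m^3 + sqrt(2)*m^2/2 + 9*m^2/2 + 9*sqrt(2)*m/4 + 5*m + 5*sqrt(2)/2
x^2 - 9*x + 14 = (x - 7)*(x - 2)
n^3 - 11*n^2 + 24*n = n*(n - 8)*(n - 3)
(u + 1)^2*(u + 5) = u^3 + 7*u^2 + 11*u + 5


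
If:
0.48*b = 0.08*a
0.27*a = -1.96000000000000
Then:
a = -7.26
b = -1.21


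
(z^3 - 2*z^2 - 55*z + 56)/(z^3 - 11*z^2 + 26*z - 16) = (z + 7)/(z - 2)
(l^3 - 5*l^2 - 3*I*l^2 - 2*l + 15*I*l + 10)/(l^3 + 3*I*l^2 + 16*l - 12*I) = (l - 5)/(l + 6*I)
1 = 1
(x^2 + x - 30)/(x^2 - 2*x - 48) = (x - 5)/(x - 8)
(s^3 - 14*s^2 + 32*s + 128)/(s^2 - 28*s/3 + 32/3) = 3*(s^2 - 6*s - 16)/(3*s - 4)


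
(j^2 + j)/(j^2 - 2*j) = (j + 1)/(j - 2)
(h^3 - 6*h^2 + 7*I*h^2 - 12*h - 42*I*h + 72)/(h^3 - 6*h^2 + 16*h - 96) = (h + 3*I)/(h - 4*I)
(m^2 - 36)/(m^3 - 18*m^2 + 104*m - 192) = (m + 6)/(m^2 - 12*m + 32)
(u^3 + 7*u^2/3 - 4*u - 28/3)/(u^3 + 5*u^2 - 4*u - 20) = (u + 7/3)/(u + 5)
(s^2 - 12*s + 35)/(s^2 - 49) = (s - 5)/(s + 7)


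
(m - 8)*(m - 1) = m^2 - 9*m + 8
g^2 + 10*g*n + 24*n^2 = (g + 4*n)*(g + 6*n)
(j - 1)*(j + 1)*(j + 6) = j^3 + 6*j^2 - j - 6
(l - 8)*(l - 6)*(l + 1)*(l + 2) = l^4 - 11*l^3 + 8*l^2 + 116*l + 96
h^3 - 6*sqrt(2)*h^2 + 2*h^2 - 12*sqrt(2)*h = h*(h + 2)*(h - 6*sqrt(2))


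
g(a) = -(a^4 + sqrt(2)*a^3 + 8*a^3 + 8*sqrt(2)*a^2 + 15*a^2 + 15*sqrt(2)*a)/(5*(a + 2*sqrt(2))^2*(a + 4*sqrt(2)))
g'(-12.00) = -0.17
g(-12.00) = 3.00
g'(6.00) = -0.19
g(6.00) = -0.97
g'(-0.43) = -0.06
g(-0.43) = 0.03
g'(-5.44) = 22.13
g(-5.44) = -3.18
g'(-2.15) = 1.68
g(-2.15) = -0.47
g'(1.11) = -0.14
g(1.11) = -0.13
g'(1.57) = -0.15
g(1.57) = -0.20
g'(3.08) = -0.17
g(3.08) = -0.45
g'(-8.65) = -0.07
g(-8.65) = 2.54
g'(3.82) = -0.18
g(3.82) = -0.57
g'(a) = -(4*a^3 + 3*sqrt(2)*a^2 + 24*a^2 + 16*sqrt(2)*a + 30*a + 15*sqrt(2))/(5*(a + 2*sqrt(2))^2*(a + 4*sqrt(2))) + (a^4 + sqrt(2)*a^3 + 8*a^3 + 8*sqrt(2)*a^2 + 15*a^2 + 15*sqrt(2)*a)/(5*(a + 2*sqrt(2))^2*(a + 4*sqrt(2))^2) + 2*(a^4 + sqrt(2)*a^3 + 8*a^3 + 8*sqrt(2)*a^2 + 15*a^2 + 15*sqrt(2)*a)/(5*(a + 2*sqrt(2))^3*(a + 4*sqrt(2)))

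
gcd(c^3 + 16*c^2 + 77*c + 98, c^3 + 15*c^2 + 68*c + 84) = c^2 + 9*c + 14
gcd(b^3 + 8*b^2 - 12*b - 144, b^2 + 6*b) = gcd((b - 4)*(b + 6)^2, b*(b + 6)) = b + 6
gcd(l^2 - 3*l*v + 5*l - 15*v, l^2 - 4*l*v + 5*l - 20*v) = l + 5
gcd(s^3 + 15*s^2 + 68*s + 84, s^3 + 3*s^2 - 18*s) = s + 6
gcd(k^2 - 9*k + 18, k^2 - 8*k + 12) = k - 6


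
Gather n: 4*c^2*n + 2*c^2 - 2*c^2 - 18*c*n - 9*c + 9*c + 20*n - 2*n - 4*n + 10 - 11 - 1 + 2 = n*(4*c^2 - 18*c + 14)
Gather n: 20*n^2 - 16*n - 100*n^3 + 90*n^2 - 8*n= -100*n^3 + 110*n^2 - 24*n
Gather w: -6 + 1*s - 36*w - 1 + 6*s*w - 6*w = s + w*(6*s - 42) - 7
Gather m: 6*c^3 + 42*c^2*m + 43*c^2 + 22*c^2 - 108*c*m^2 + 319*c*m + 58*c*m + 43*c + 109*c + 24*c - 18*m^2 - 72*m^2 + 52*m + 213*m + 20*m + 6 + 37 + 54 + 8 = 6*c^3 + 65*c^2 + 176*c + m^2*(-108*c - 90) + m*(42*c^2 + 377*c + 285) + 105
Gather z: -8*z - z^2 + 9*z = -z^2 + z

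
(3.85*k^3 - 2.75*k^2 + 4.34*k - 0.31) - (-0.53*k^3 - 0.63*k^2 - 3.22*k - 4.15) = 4.38*k^3 - 2.12*k^2 + 7.56*k + 3.84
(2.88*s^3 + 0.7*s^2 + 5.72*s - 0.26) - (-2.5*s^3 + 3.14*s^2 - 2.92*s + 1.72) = 5.38*s^3 - 2.44*s^2 + 8.64*s - 1.98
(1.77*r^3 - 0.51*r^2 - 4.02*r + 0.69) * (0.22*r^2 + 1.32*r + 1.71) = 0.3894*r^5 + 2.2242*r^4 + 1.4691*r^3 - 6.0267*r^2 - 5.9634*r + 1.1799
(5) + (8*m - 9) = 8*m - 4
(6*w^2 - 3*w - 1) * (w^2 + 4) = 6*w^4 - 3*w^3 + 23*w^2 - 12*w - 4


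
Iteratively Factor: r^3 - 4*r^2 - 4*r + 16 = (r - 2)*(r^2 - 2*r - 8) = (r - 4)*(r - 2)*(r + 2)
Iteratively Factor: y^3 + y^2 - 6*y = (y)*(y^2 + y - 6) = y*(y + 3)*(y - 2)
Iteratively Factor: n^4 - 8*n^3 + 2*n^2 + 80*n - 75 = (n - 1)*(n^3 - 7*n^2 - 5*n + 75) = (n - 1)*(n + 3)*(n^2 - 10*n + 25) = (n - 5)*(n - 1)*(n + 3)*(n - 5)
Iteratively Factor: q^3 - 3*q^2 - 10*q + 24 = (q + 3)*(q^2 - 6*q + 8) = (q - 4)*(q + 3)*(q - 2)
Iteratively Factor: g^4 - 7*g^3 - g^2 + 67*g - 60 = (g - 5)*(g^3 - 2*g^2 - 11*g + 12) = (g - 5)*(g - 1)*(g^2 - g - 12) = (g - 5)*(g - 4)*(g - 1)*(g + 3)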